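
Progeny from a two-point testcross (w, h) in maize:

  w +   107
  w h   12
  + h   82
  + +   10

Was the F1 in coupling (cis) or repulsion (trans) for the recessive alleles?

trans

The two most frequent classes are + h (82) and w + (107); these are the parental (non-recombinant) types.
So the F1 carried + h on one chromosome and w + on the other — the recessive alleles are on opposite chromosomes (trans / repulsion).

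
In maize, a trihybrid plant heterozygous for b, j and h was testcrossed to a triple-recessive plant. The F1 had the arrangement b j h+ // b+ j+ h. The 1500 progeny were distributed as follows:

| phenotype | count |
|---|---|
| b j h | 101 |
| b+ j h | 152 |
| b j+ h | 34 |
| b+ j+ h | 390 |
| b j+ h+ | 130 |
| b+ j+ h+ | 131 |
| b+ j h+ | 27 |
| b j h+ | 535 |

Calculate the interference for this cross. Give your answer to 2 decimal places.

The two rarest classes, b+ j h+ and b j+ h, are the double crossovers. Comparing them with the parentals, only the b allele has switched, so b is the middle locus and the order is j – b – h.
j–b: (282 + 61)/1500 = 0.2287; b–h: (232 + 61)/1500 = 0.1953.
Expected DCO frequency = 0.2287 × 0.1953 ≈ 0.04467; observed = 61/1500 ≈ 0.04067.
Coefficient of coincidence = 0.04067/0.04467 ≈ 0.91; interference = 1 − 0.91 = 0.09.

0.09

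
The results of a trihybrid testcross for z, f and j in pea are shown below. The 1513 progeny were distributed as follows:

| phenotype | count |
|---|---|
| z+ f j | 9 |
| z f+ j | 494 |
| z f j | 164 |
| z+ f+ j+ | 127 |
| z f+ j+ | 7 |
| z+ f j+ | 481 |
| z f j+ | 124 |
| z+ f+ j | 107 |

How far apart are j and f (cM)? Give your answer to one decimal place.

The two most frequent reciprocal classes, z+ f j+ and z f+ j, are the parental types, so the F1 was z+ f j+ / z f+ j.
The two rarest classes, z+ f j and z f+ j+, are the double crossovers. Comparing them with the parentals, only the j allele has switched, so j is the middle locus and the order is f – j – z.
Crossovers in the f–j interval produce the single-crossover classes z+ f+ j+ and z f j (127 + 164 = 291) plus the double crossovers (16).
RF(f–j) = (291 + 16) / 1513 = 307/1513 = 0.2029 → 20.3 cM.

20.3 cM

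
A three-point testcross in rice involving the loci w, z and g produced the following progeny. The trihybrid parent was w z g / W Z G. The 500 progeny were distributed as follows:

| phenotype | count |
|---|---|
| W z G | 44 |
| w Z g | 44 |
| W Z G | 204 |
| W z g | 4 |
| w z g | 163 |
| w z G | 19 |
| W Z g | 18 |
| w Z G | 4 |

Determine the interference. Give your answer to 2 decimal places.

The two rarest classes, W z g and w Z G, are the double crossovers. Comparing them with the parentals, only the w allele has switched, so w is the middle locus and the order is z – w – g.
z–w: (88 + 8)/500 = 0.1920; w–g: (37 + 8)/500 = 0.0900.
Expected DCO frequency = 0.1920 × 0.0900 ≈ 0.01728; observed = 8/500 ≈ 0.01600.
Coefficient of coincidence = 0.01600/0.01728 ≈ 0.93; interference = 1 − 0.93 = 0.07.

0.07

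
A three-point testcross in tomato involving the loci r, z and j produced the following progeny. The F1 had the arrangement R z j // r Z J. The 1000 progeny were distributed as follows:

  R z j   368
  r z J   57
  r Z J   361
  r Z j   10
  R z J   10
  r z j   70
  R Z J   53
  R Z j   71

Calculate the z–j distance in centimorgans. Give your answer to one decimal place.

The two rarest classes, R z J and r Z j, are the double crossovers. Comparing them with the parentals, only the j allele has switched, so j is the middle locus and the order is r – j – z.
Crossovers in the j–z interval produce the single-crossover classes R Z j and r z J (71 + 57 = 128) plus the double crossovers (20).
RF(j–z) = (128 + 20) / 1000 = 148/1000 = 0.1480 → 14.8 centimorgans.

14.8 centimorgans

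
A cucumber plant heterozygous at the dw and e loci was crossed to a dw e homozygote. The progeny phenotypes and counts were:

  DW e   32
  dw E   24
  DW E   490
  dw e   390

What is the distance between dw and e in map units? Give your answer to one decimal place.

The two most frequent classes, DW E (490) and dw e (390), are the parental types, so the F1 was DW E / dw e.
The recombinant classes are DW e and dw E: 32 + 24 = 56.
Recombination frequency = 56/936 = 0.0598 ≈ 6.0%, i.e. 6.0 map units.

6.0 map units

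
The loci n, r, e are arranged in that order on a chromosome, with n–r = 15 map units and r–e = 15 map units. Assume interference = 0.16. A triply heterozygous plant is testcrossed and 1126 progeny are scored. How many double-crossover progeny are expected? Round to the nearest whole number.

21

Map distances give recombination frequencies of 0.150 and 0.150 for the two intervals.
With interference 0.16 (so coincidence = 0.84), expected double-crossover frequency = 0.150 × 0.150 × 0.84 = 0.01890.
Expected number = 0.01890 × 1126 = 21.28 ≈ 21.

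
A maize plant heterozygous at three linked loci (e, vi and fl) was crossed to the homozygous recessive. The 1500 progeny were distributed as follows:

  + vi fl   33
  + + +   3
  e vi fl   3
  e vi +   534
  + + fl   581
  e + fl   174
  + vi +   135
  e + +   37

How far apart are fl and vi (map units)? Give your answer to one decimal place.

5.1 map units

The two most frequent reciprocal classes, + + fl and e vi +, are the parental types, so the F1 was + + fl / e vi +.
The two rarest classes, + + + and e vi fl, are the double crossovers. Comparing them with the parentals, only the fl allele has switched, so fl is the middle locus and the order is e – fl – vi.
Crossovers in the fl–vi interval produce the single-crossover classes + vi fl and e + + (33 + 37 = 70) plus the double crossovers (6).
RF(fl–vi) = (70 + 6) / 1500 = 76/1500 = 0.0507 → 5.1 map units.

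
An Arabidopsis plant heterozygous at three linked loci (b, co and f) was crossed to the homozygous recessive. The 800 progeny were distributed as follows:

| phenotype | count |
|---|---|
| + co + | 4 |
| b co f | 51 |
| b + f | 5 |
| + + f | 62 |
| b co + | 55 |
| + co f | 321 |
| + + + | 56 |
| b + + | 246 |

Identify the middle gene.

f

The two most frequent reciprocal classes, b + + and + co f, are the parental types, so the F1 was b + + / + co f.
The two rarest classes, b + f and + co +, are the double crossovers. Comparing them with the parentals, only the f allele has switched, so f is the middle locus and the order is co – f – b.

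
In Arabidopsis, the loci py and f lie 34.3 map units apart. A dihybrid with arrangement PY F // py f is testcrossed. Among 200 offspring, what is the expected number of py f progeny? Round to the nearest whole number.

A map distance of 34.3 map units corresponds to a recombination frequency of 0.343.
The F1 is PY F / py f, so py f is a parental gamete class with expected frequency (1 − r)/2 = 0.657/2 = 0.3285.
Expected number = 0.3285 × 200 = 65.70 ≈ 66.

66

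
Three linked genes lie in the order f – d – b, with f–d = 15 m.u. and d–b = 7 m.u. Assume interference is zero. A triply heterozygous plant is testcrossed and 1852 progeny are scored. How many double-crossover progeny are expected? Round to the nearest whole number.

Map distances give recombination frequencies of 0.150 and 0.070 for the two intervals.
With no interference, expected double-crossover frequency = 0.150 × 0.070 = 0.01050.
Expected number = 0.01050 × 1852 = 19.45 ≈ 19.

19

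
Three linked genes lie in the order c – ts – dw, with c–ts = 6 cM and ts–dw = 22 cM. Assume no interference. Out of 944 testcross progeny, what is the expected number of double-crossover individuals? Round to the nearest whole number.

Map distances give recombination frequencies of 0.060 and 0.220 for the two intervals.
With no interference, expected double-crossover frequency = 0.060 × 0.220 = 0.01320.
Expected number = 0.01320 × 944 = 12.46 ≈ 12.

12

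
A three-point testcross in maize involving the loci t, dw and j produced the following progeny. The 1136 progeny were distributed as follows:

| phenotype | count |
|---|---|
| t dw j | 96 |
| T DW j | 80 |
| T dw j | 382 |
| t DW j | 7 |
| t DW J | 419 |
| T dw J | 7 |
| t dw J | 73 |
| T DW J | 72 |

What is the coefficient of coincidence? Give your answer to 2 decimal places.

The two most frequent reciprocal classes, t DW J and T dw j, are the parental types, so the F1 was t DW J / T dw j.
The two rarest classes, t DW j and T dw J, are the double crossovers. Comparing them with the parentals, only the j allele has switched, so j is the middle locus and the order is t – j – dw.
t–j: (168 + 14)/1136 = 0.1602; j–dw: (153 + 14)/1136 = 0.1470.
Expected DCO frequency = 0.1602 × 0.1470 ≈ 0.02355; observed = 14/1136 ≈ 0.01232.
Coefficient of coincidence = 0.01232/0.02355 ≈ 0.52.

0.52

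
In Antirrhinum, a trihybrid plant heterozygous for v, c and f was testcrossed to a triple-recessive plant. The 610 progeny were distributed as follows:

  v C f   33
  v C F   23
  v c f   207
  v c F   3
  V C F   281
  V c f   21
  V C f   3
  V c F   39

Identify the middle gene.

f

The two most frequent reciprocal classes, v c f and V C F, are the parental types, so the F1 was v c f / V C F.
The two rarest classes, v c F and V C f, are the double crossovers. Comparing them with the parentals, only the f allele has switched, so f is the middle locus and the order is c – f – v.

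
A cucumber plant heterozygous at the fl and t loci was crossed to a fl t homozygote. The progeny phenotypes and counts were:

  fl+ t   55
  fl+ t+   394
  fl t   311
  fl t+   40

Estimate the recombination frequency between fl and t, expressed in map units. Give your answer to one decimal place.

The two most frequent classes, fl+ t+ (394) and fl t (311), are the parental types, so the F1 was fl+ t+ / fl t.
The recombinant classes are fl+ t and fl t+: 55 + 40 = 95.
Recombination frequency = 95/800 = 0.1187 ≈ 11.9%, i.e. 11.9 map units.

11.9 map units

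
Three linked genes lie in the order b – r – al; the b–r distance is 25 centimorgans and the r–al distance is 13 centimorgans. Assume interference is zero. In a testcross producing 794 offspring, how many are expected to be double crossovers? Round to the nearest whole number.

26

Map distances give recombination frequencies of 0.250 and 0.130 for the two intervals.
With no interference, expected double-crossover frequency = 0.250 × 0.130 = 0.03250.
Expected number = 0.03250 × 794 = 25.80 ≈ 26.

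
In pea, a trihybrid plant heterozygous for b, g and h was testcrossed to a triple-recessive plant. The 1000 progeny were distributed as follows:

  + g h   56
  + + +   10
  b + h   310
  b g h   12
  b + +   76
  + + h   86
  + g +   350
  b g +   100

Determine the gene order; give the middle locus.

The two most frequent reciprocal classes, + g + and b + h, are the parental types, so the F1 was + g + / b + h.
The two rarest classes, + + + and b g h, are the double crossovers. Comparing them with the parentals, only the g allele has switched, so g is the middle locus and the order is h – g – b.

g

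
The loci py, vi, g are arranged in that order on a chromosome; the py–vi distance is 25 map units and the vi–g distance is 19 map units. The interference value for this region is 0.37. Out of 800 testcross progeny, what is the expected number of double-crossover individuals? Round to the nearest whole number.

Map distances give recombination frequencies of 0.250 and 0.190 for the two intervals.
With interference 0.37 (so coincidence = 0.63), expected double-crossover frequency = 0.250 × 0.190 × 0.63 = 0.02993.
Expected number = 0.02993 × 800 = 23.94 ≈ 24.

24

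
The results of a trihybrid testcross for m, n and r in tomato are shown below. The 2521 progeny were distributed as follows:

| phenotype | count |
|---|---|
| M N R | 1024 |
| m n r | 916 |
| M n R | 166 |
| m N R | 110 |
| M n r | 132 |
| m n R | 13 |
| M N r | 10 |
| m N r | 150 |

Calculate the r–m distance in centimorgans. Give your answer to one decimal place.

10.5 centimorgans

The two most frequent reciprocal classes, M N R and m n r, are the parental types, so the F1 was M N R / m n r.
The two rarest classes, M N r and m n R, are the double crossovers. Comparing them with the parentals, only the r allele has switched, so r is the middle locus and the order is n – r – m.
Crossovers in the r–m interval produce the single-crossover classes m N R and M n r (110 + 132 = 242) plus the double crossovers (23).
RF(r–m) = (242 + 23) / 2521 = 265/2521 = 0.1051 → 10.5 centimorgans.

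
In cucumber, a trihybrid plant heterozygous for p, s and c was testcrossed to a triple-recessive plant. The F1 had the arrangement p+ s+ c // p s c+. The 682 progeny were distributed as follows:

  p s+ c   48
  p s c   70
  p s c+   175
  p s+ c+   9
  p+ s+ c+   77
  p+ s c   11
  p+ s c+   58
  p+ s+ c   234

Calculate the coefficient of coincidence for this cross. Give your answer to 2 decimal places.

The two rarest classes, p+ s c and p s+ c+, are the double crossovers. Comparing them with the parentals, only the s allele has switched, so s is the middle locus and the order is p – s – c.
p–s: (106 + 20)/682 = 0.1848; s–c: (147 + 20)/682 = 0.2449.
Expected DCO frequency = 0.1848 × 0.2449 ≈ 0.04526; observed = 20/682 ≈ 0.02933.
Coefficient of coincidence = 0.02933/0.04526 ≈ 0.65.

0.65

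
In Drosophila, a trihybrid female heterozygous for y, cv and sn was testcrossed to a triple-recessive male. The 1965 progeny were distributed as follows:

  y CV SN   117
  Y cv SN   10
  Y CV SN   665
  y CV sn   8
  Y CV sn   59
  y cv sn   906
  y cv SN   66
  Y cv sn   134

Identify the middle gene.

The two most frequent reciprocal classes, y cv sn and Y CV SN, are the parental types, so the F1 was y cv sn / Y CV SN.
The two rarest classes, y CV sn and Y cv SN, are the double crossovers. Comparing them with the parentals, only the cv allele has switched, so cv is the middle locus and the order is y – cv – sn.

cv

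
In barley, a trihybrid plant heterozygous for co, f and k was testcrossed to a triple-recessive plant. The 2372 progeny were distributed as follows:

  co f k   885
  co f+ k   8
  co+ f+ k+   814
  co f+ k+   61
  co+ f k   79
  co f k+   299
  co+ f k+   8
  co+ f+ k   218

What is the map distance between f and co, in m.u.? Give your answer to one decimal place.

The two most frequent reciprocal classes, co+ f+ k+ and co f k, are the parental types, so the F1 was co+ f+ k+ / co f k.
The two rarest classes, co+ f k+ and co f+ k, are the double crossovers. Comparing them with the parentals, only the f allele has switched, so f is the middle locus and the order is k – f – co.
Crossovers in the f–co interval produce the single-crossover classes co f+ k+ and co+ f k (61 + 79 = 140) plus the double crossovers (16).
RF(f–co) = (140 + 16) / 2372 = 156/2372 = 0.0658 → 6.6 m.u.

6.6 m.u.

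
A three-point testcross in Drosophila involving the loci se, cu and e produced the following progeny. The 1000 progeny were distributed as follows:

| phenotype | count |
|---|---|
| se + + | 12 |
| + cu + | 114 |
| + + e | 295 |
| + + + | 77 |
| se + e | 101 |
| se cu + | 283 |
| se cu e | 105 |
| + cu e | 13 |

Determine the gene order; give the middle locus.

The two most frequent reciprocal classes, se cu + and + + e, are the parental types, so the F1 was se cu + / + + e.
The two rarest classes, se + + and + cu e, are the double crossovers. Comparing them with the parentals, only the cu allele has switched, so cu is the middle locus and the order is e – cu – se.

cu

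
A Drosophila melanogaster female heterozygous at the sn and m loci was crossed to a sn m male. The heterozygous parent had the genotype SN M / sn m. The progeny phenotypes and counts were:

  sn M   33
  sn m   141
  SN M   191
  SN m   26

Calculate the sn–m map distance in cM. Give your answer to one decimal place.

The recombinant classes are SN m and sn M: 26 + 33 = 59.
Recombination frequency = 59/391 = 0.1509 ≈ 15.1%, i.e. 15.1 cM.

15.1 cM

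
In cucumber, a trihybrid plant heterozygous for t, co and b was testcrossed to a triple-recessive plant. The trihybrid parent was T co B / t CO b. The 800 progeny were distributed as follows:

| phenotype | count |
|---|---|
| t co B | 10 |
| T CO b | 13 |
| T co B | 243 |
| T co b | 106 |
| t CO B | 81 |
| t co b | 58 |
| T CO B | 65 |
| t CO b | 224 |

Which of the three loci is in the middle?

The two rarest classes, t co B and T CO b, are the double crossovers. Comparing them with the parentals, only the t allele has switched, so t is the middle locus and the order is co – t – b.

t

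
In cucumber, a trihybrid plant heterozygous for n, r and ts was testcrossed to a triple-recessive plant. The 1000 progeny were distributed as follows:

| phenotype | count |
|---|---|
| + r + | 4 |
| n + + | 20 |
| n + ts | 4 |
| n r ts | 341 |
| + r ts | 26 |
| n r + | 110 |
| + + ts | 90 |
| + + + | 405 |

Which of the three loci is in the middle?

The two most frequent reciprocal classes, + + + and n r ts, are the parental types, so the F1 was + + + / n r ts.
The two rarest classes, + r + and n + ts, are the double crossovers. Comparing them with the parentals, only the r allele has switched, so r is the middle locus and the order is ts – r – n.

r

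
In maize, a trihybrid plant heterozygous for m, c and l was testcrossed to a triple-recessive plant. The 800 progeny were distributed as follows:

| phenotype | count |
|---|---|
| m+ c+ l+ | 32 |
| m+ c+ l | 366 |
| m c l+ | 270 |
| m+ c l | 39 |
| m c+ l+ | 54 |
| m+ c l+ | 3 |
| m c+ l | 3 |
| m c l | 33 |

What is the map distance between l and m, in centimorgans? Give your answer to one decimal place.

The two most frequent reciprocal classes, m c l+ and m+ c+ l, are the parental types, so the F1 was m c l+ / m+ c+ l.
The two rarest classes, m+ c l+ and m c+ l, are the double crossovers. Comparing them with the parentals, only the m allele has switched, so m is the middle locus and the order is c – m – l.
Crossovers in the m–l interval produce the single-crossover classes m c l and m+ c+ l+ (33 + 32 = 65) plus the double crossovers (6).
RF(m–l) = (65 + 6) / 800 = 71/800 = 0.0887 → 8.9 centimorgans.

8.9 centimorgans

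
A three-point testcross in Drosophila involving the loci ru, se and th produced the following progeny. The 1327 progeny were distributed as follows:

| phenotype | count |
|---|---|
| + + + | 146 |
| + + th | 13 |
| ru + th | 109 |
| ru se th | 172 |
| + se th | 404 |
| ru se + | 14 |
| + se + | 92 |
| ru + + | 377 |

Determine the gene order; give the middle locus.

The two most frequent reciprocal classes, ru + + and + se th, are the parental types, so the F1 was ru + + / + se th.
The two rarest classes, ru se + and + + th, are the double crossovers. Comparing them with the parentals, only the se allele has switched, so se is the middle locus and the order is th – se – ru.

se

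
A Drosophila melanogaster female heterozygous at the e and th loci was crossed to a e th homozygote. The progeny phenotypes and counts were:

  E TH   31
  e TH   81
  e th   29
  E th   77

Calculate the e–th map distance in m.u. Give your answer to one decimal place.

The two most frequent classes, E th (77) and e TH (81), are the parental types, so the F1 was E th / e TH.
The recombinant classes are E TH and e th: 31 + 29 = 60.
Recombination frequency = 60/218 = 0.2752 ≈ 27.5%, i.e. 27.5 m.u.

27.5 m.u.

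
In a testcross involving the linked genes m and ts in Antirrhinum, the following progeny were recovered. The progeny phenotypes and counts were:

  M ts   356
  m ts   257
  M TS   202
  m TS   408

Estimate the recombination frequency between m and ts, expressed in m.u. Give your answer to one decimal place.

37.5 m.u.

The two most frequent classes, M ts (356) and m TS (408), are the parental types, so the F1 was M ts / m TS.
The recombinant classes are M TS and m ts: 202 + 257 = 459.
Recombination frequency = 459/1223 = 0.3753 ≈ 37.5%, i.e. 37.5 m.u.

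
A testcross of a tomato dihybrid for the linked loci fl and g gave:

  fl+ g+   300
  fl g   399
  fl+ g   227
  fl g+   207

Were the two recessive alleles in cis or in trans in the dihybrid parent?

cis

The two most frequent classes are fl+ g+ (300) and fl g (399); these are the parental (non-recombinant) types.
So the F1 carried fl+ g+ on one chromosome and fl g on the other — the recessive alleles are on the same chromosome (cis / coupling).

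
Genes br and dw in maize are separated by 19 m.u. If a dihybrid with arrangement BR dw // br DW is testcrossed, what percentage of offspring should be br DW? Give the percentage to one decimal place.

40.5%

A map distance of 19 m.u. corresponds to a recombination frequency of 0.190.
The F1 is BR dw / br DW, so br DW is a parental gamete class with expected frequency (1 − r)/2 = 0.810/2 = 0.4050.
That is 0.4050 = 40.5% of the progeny.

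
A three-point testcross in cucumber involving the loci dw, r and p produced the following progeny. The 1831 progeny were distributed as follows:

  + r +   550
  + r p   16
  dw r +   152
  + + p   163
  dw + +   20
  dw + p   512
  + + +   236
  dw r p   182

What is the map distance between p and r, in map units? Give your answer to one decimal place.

The two most frequent reciprocal classes, + r + and dw + p, are the parental types, so the F1 was + r + / dw + p.
The two rarest classes, + r p and dw + +, are the double crossovers. Comparing them with the parentals, only the p allele has switched, so p is the middle locus and the order is r – p – dw.
Crossovers in the r–p interval produce the single-crossover classes + + + and dw r p (236 + 182 = 418) plus the double crossovers (36).
RF(r–p) = (418 + 36) / 1831 = 454/1831 = 0.2480 → 24.8 map units.

24.8 map units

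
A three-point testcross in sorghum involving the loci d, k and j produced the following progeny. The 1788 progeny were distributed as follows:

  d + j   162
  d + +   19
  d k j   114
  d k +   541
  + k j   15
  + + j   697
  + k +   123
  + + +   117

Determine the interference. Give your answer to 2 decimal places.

0.28

The two most frequent reciprocal classes, + + j and d k +, are the parental types, so the F1 was + + j / d k +.
The two rarest classes, + k j and d + +, are the double crossovers. Comparing them with the parentals, only the k allele has switched, so k is the middle locus and the order is j – k – d.
j–k: (231 + 34)/1788 = 0.1482; k–d: (285 + 34)/1788 = 0.1784.
Expected DCO frequency = 0.1482 × 0.1784 ≈ 0.02644; observed = 34/1788 ≈ 0.01902.
Coefficient of coincidence = 0.01902/0.02644 ≈ 0.72; interference = 1 − 0.72 = 0.28.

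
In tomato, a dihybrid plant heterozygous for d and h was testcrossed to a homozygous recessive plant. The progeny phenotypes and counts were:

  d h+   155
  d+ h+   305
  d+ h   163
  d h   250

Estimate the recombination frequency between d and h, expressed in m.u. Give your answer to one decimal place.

The two most frequent classes, d+ h+ (305) and d h (250), are the parental types, so the F1 was d+ h+ / d h.
The recombinant classes are d+ h and d h+: 163 + 155 = 318.
Recombination frequency = 318/873 = 0.3643 ≈ 36.4%, i.e. 36.4 m.u.

36.4 m.u.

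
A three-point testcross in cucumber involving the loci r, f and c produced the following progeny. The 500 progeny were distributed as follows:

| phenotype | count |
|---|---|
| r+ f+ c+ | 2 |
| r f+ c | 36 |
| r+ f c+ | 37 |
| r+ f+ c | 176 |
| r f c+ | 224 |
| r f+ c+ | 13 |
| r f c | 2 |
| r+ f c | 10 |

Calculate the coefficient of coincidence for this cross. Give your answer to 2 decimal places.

0.96

The two most frequent reciprocal classes, r+ f+ c and r f c+, are the parental types, so the F1 was r+ f+ c / r f c+.
The two rarest classes, r+ f+ c+ and r f c, are the double crossovers. Comparing them with the parentals, only the c allele has switched, so c is the middle locus and the order is f – c – r.
f–c: (23 + 4)/500 = 0.0540; c–r: (73 + 4)/500 = 0.1540.
Expected DCO frequency = 0.0540 × 0.1540 ≈ 0.00832; observed = 4/500 ≈ 0.00800.
Coefficient of coincidence = 0.00800/0.00832 ≈ 0.96.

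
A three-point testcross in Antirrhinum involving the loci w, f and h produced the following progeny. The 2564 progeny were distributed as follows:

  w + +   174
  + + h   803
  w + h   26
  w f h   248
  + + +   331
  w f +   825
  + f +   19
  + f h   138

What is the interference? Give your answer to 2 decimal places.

0.48

The two most frequent reciprocal classes, w f + and + + h, are the parental types, so the F1 was w f + / + + h.
The two rarest classes, + f + and w + h, are the double crossovers. Comparing them with the parentals, only the w allele has switched, so w is the middle locus and the order is h – w – f.
h–w: (579 + 45)/2564 = 0.2434; w–f: (312 + 45)/2564 = 0.1392.
Expected DCO frequency = 0.2434 × 0.1392 ≈ 0.03388; observed = 45/2564 ≈ 0.01755.
Coefficient of coincidence = 0.01755/0.03388 ≈ 0.52; interference = 1 − 0.52 = 0.48.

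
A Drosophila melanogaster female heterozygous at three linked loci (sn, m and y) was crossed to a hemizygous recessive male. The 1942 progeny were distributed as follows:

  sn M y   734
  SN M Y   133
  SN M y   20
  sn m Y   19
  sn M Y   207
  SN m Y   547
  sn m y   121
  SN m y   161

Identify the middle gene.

sn

The two most frequent reciprocal classes, sn M y and SN m Y, are the parental types, so the F1 was sn M y / SN m Y.
The two rarest classes, SN M y and sn m Y, are the double crossovers. Comparing them with the parentals, only the sn allele has switched, so sn is the middle locus and the order is m – sn – y.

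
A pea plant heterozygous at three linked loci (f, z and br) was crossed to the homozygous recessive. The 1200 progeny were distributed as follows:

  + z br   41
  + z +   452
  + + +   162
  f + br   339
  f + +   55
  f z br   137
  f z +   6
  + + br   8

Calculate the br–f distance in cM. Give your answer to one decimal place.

The two most frequent reciprocal classes, + z + and f + br, are the parental types, so the F1 was + z + / f + br.
The two rarest classes, f z + and + + br, are the double crossovers. Comparing them with the parentals, only the f allele has switched, so f is the middle locus and the order is br – f – z.
Crossovers in the br–f interval produce the single-crossover classes + z br and f + + (41 + 55 = 96) plus the double crossovers (14).
RF(br–f) = (96 + 14) / 1200 = 110/1200 = 0.0917 → 9.2 cM.

9.2 cM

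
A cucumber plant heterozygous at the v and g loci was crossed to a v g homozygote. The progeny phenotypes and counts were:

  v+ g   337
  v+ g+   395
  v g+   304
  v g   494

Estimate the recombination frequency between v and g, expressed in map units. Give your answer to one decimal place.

41.9 map units

The two most frequent classes, v+ g+ (395) and v g (494), are the parental types, so the F1 was v+ g+ / v g.
The recombinant classes are v+ g and v g+: 337 + 304 = 641.
Recombination frequency = 641/1530 = 0.4190 ≈ 41.9%, i.e. 41.9 map units.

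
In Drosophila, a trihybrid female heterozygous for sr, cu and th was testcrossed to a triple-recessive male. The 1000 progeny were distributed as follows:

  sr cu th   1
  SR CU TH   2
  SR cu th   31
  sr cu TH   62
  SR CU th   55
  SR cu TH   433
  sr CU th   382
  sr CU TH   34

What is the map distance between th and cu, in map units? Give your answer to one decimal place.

6.8 map units

The two most frequent reciprocal classes, SR cu TH and sr CU th, are the parental types, so the F1 was SR cu TH / sr CU th.
The two rarest classes, SR CU TH and sr cu th, are the double crossovers. Comparing them with the parentals, only the cu allele has switched, so cu is the middle locus and the order is sr – cu – th.
Crossovers in the cu–th interval produce the single-crossover classes SR cu th and sr CU TH (31 + 34 = 65) plus the double crossovers (3).
RF(cu–th) = (65 + 3) / 1000 = 68/1000 = 0.0680 → 6.8 map units.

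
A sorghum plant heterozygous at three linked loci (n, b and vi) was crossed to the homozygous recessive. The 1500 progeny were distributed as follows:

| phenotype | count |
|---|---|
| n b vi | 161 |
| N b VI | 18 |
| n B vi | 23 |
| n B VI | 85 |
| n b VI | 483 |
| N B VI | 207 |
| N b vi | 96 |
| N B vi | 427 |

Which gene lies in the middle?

The two most frequent reciprocal classes, N B vi and n b VI, are the parental types, so the F1 was N B vi / n b VI.
The two rarest classes, n B vi and N b VI, are the double crossovers. Comparing them with the parentals, only the n allele has switched, so n is the middle locus and the order is b – n – vi.

n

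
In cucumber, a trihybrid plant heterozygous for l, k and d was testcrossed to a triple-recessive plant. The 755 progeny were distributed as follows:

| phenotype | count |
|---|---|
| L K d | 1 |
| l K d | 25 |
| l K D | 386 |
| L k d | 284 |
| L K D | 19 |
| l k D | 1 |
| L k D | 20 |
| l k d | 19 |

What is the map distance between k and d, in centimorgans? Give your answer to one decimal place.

6.2 centimorgans

The two most frequent reciprocal classes, L k d and l K D, are the parental types, so the F1 was L k d / l K D.
The two rarest classes, L K d and l k D, are the double crossovers. Comparing them with the parentals, only the k allele has switched, so k is the middle locus and the order is l – k – d.
Crossovers in the k–d interval produce the single-crossover classes L k D and l K d (20 + 25 = 45) plus the double crossovers (2).
RF(k–d) = (45 + 2) / 755 = 47/755 = 0.0623 → 6.2 centimorgans.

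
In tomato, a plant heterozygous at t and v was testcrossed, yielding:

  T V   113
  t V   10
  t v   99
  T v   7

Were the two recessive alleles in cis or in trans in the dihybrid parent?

cis

The two most frequent classes are T V (113) and t v (99); these are the parental (non-recombinant) types.
So the F1 carried T V on one chromosome and t v on the other — the recessive alleles are on the same chromosome (cis / coupling).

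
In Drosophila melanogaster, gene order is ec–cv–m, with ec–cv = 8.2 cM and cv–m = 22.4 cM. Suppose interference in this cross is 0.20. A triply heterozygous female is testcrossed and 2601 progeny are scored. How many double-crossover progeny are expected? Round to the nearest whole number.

Map distances give recombination frequencies of 0.082 and 0.224 for the two intervals.
With interference 0.20 (so coincidence = 0.80), expected double-crossover frequency = 0.082 × 0.224 × 0.80 = 0.01469.
Expected number = 0.01469 × 2601 = 38.22 ≈ 38.

38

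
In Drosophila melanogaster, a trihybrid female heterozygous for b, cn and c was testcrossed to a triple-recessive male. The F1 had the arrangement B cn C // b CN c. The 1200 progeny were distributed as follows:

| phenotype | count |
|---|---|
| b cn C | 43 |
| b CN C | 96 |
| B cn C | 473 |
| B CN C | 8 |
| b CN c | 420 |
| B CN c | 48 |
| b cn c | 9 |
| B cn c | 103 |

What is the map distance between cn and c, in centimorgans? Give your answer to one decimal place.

The two rarest classes, B CN C and b cn c, are the double crossovers. Comparing them with the parentals, only the cn allele has switched, so cn is the middle locus and the order is c – cn – b.
Crossovers in the c–cn interval produce the single-crossover classes B cn c and b CN C (103 + 96 = 199) plus the double crossovers (17).
RF(c–cn) = (199 + 17) / 1200 = 216/1200 = 0.1800 → 18.0 centimorgans.

18.0 centimorgans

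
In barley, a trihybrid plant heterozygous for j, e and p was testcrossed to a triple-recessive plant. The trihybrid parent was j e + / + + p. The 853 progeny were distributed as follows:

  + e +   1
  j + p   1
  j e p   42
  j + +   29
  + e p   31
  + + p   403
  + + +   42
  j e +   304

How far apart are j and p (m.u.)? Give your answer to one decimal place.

10.1 m.u.

The two rarest classes, + e + and j + p, are the double crossovers. Comparing them with the parentals, only the j allele has switched, so j is the middle locus and the order is p – j – e.
Crossovers in the p–j interval produce the single-crossover classes j e p and + + + (42 + 42 = 84) plus the double crossovers (2).
RF(p–j) = (84 + 2) / 853 = 86/853 = 0.1008 → 10.1 m.u.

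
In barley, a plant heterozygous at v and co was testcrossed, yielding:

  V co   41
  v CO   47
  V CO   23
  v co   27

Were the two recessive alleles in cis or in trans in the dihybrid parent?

The two most frequent classes are V co (41) and v CO (47); these are the parental (non-recombinant) types.
So the F1 carried V co on one chromosome and v CO on the other — the recessive alleles are on opposite chromosomes (trans / repulsion).

trans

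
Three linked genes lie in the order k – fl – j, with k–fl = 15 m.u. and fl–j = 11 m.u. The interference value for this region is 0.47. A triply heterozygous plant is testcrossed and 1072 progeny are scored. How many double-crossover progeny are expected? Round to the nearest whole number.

Map distances give recombination frequencies of 0.150 and 0.110 for the two intervals.
With interference 0.47 (so coincidence = 0.53), expected double-crossover frequency = 0.150 × 0.110 × 0.53 = 0.00875.
Expected number = 0.00875 × 1072 = 9.37 ≈ 9.

9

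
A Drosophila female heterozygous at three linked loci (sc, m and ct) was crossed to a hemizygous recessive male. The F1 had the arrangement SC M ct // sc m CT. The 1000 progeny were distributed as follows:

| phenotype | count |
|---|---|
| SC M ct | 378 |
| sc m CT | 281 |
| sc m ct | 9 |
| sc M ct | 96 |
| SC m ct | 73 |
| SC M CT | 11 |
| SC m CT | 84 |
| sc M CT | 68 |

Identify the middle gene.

The two rarest classes, SC M CT and sc m ct, are the double crossovers. Comparing them with the parentals, only the ct allele has switched, so ct is the middle locus and the order is sc – ct – m.

ct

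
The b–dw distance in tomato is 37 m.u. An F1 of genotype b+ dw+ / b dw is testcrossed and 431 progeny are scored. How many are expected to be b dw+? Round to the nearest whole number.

80

A map distance of 37 m.u. corresponds to a recombination frequency of 0.370.
The F1 is b+ dw+ / b dw, so b dw+ is a recombinant gamete class with expected frequency r/2 = 0.370/2 = 0.1850.
Expected number = 0.1850 × 431 = 79.73 ≈ 80.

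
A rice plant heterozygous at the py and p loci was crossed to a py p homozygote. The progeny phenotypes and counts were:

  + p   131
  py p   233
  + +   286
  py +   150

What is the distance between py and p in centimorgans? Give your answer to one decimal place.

35.1 centimorgans

The two most frequent classes, + + (286) and py p (233), are the parental types, so the F1 was + + / py p.
The recombinant classes are + p and py +: 131 + 150 = 281.
Recombination frequency = 281/800 = 0.3513 ≈ 35.1%, i.e. 35.1 centimorgans.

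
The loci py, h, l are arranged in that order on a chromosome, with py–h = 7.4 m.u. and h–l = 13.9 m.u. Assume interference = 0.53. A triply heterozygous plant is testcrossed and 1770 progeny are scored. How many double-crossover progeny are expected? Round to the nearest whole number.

Map distances give recombination frequencies of 0.074 and 0.139 for the two intervals.
With interference 0.53 (so coincidence = 0.47), expected double-crossover frequency = 0.074 × 0.139 × 0.47 = 0.00483.
Expected number = 0.00483 × 1770 = 8.56 ≈ 9.

9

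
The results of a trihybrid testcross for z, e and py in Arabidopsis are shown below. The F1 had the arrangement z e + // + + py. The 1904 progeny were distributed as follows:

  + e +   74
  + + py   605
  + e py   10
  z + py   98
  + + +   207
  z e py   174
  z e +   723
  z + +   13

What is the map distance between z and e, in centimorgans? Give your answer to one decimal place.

10.2 centimorgans

The two rarest classes, z + + and + e py, are the double crossovers. Comparing them with the parentals, only the e allele has switched, so e is the middle locus and the order is py – e – z.
Crossovers in the e–z interval produce the single-crossover classes + e + and z + py (74 + 98 = 172) plus the double crossovers (23).
RF(e–z) = (172 + 23) / 1904 = 195/1904 = 0.1024 → 10.2 centimorgans.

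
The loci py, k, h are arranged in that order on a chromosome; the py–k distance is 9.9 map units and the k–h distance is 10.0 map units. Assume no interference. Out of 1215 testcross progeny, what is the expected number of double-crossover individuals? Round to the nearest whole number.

12

Map distances give recombination frequencies of 0.099 and 0.100 for the two intervals.
With no interference, expected double-crossover frequency = 0.099 × 0.100 = 0.00990.
Expected number = 0.00990 × 1215 = 12.03 ≈ 12.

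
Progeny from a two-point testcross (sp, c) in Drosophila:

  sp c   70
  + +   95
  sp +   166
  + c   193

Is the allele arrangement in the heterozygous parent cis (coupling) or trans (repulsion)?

The two most frequent classes are + c (193) and sp + (166); these are the parental (non-recombinant) types.
So the F1 carried + c on one chromosome and sp + on the other — the recessive alleles are on opposite chromosomes (trans / repulsion).

trans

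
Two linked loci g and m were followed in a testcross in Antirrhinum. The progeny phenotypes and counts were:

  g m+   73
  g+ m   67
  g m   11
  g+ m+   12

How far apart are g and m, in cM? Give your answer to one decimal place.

The two most frequent classes, g+ m (67) and g m+ (73), are the parental types, so the F1 was g+ m / g m+.
The recombinant classes are g+ m+ and g m: 12 + 11 = 23.
Recombination frequency = 23/163 = 0.1411 ≈ 14.1%, i.e. 14.1 cM.

14.1 cM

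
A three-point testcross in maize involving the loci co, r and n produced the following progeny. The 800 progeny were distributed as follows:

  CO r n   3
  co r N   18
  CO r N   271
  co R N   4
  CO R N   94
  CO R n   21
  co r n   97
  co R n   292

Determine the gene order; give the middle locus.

n

The two most frequent reciprocal classes, CO r N and co R n, are the parental types, so the F1 was CO r N / co R n.
The two rarest classes, CO r n and co R N, are the double crossovers. Comparing them with the parentals, only the n allele has switched, so n is the middle locus and the order is co – n – r.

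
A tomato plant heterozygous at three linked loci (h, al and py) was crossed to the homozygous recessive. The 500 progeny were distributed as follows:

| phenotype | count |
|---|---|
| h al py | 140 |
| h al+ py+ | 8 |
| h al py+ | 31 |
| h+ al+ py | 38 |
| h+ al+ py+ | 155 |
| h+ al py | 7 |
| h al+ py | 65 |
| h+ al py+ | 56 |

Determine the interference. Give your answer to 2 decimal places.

0.34

The two most frequent reciprocal classes, h+ al+ py+ and h al py, are the parental types, so the F1 was h+ al+ py+ / h al py.
The two rarest classes, h al+ py+ and h+ al py, are the double crossovers. Comparing them with the parentals, only the h allele has switched, so h is the middle locus and the order is py – h – al.
py–h: (69 + 15)/500 = 0.1680; h–al: (121 + 15)/500 = 0.2720.
Expected DCO frequency = 0.1680 × 0.2720 ≈ 0.04570; observed = 15/500 ≈ 0.03000.
Coefficient of coincidence = 0.03000/0.04570 ≈ 0.66; interference = 1 − 0.66 = 0.34.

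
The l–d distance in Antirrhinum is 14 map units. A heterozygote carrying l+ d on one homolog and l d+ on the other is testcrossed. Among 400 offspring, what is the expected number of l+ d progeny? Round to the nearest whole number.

172

A map distance of 14 map units corresponds to a recombination frequency of 0.140.
The F1 is l+ d / l d+, so l+ d is a parental gamete class with expected frequency (1 − r)/2 = 0.860/2 = 0.4300.
Expected number = 0.4300 × 400 = 172.00 ≈ 172.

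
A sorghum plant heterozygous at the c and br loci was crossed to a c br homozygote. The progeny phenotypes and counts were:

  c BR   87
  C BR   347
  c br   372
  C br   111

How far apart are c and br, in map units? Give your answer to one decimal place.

The two most frequent classes, C BR (347) and c br (372), are the parental types, so the F1 was C BR / c br.
The recombinant classes are C br and c BR: 111 + 87 = 198.
Recombination frequency = 198/917 = 0.2159 ≈ 21.6%, i.e. 21.6 map units.

21.6 map units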